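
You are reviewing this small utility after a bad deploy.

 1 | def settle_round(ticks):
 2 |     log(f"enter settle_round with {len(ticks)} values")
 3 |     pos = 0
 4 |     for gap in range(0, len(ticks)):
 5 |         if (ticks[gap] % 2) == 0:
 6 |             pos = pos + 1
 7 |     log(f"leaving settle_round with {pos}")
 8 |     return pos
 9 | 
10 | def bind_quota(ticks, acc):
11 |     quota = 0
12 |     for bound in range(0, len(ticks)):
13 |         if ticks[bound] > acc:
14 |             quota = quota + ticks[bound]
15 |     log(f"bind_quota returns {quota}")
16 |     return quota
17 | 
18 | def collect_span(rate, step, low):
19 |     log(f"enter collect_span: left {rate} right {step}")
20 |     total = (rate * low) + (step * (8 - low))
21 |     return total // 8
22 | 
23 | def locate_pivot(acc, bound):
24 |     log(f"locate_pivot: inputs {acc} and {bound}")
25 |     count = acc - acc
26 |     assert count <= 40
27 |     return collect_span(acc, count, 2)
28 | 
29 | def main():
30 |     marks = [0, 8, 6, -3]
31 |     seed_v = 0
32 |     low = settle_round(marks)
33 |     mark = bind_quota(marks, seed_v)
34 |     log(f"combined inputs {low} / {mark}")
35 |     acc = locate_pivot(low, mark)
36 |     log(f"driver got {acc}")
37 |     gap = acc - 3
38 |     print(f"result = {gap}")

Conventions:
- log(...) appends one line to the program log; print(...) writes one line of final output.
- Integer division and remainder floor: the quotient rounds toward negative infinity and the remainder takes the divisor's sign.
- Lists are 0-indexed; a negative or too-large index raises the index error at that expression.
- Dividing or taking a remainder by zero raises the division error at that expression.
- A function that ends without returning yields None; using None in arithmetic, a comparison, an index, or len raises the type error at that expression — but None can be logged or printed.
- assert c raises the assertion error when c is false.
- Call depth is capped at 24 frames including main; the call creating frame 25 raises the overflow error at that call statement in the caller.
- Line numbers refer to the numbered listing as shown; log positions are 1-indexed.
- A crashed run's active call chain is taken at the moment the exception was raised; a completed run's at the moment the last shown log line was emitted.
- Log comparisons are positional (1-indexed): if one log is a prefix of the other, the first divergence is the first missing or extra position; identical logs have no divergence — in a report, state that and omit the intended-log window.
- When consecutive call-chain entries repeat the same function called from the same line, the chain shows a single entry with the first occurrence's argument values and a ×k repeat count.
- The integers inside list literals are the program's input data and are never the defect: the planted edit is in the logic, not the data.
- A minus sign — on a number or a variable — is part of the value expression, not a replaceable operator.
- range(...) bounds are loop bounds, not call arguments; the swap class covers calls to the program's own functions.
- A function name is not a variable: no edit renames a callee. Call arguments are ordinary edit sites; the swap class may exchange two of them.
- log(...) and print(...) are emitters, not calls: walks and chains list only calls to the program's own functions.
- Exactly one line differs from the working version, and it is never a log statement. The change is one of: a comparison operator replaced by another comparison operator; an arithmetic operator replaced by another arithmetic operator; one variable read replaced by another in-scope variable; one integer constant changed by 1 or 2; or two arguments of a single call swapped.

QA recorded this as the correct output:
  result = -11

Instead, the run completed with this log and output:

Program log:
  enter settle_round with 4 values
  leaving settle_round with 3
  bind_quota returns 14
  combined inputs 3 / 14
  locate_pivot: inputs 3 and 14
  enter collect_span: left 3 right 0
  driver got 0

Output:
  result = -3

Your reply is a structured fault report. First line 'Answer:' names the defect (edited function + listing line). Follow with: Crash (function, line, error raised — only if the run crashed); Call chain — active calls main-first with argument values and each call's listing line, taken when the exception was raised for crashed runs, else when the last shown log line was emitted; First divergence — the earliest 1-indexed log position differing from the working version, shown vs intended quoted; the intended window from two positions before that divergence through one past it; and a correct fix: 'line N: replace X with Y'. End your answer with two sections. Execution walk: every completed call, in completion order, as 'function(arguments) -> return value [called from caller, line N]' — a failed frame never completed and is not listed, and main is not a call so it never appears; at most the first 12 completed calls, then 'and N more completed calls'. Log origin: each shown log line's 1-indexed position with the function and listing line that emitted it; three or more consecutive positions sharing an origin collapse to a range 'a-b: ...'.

Answer: the defect is in locate_pivot at line 25.
The tell: Position 6 is the first bad log line: 'enter collect_span: left 3 right 0' should read 'enter collect_span: left 3 right -11'.
Call chain: main.
First divergence: position 6 — the shown line 'enter collect_span: left 3 right 0' should read 'enter collect_span: left 3 right -11'.
Intended log window:
  4: combined inputs 3 / 14
  5: locate_pivot: inputs 3 and 14
  6: enter collect_span: left 3 right -11
  7: driver got -8
Execution walk:
  settle_round([0, 8, 6, -3]) -> 3  [called from main, line 32]
  bind_quota([0, 8, 6, -3], 0) -> 14  [called from main, line 33]
  collect_span(3, 0, 2) -> 0  [called from locate_pivot, line 27]
  locate_pivot(3, 14) -> 0  [called from main, line 35]
Log line origins:
  1: logged in settle_round at line 2
  2: logged in settle_round at line 7
  3: logged in bind_quota at line 15
  4: logged in main at line 34
  5: logged in locate_pivot at line 24
  6: logged in collect_span at line 19
  7: logged in main at line 36
A correct fix: line 25: replace `acc - acc` with `acc - bound`.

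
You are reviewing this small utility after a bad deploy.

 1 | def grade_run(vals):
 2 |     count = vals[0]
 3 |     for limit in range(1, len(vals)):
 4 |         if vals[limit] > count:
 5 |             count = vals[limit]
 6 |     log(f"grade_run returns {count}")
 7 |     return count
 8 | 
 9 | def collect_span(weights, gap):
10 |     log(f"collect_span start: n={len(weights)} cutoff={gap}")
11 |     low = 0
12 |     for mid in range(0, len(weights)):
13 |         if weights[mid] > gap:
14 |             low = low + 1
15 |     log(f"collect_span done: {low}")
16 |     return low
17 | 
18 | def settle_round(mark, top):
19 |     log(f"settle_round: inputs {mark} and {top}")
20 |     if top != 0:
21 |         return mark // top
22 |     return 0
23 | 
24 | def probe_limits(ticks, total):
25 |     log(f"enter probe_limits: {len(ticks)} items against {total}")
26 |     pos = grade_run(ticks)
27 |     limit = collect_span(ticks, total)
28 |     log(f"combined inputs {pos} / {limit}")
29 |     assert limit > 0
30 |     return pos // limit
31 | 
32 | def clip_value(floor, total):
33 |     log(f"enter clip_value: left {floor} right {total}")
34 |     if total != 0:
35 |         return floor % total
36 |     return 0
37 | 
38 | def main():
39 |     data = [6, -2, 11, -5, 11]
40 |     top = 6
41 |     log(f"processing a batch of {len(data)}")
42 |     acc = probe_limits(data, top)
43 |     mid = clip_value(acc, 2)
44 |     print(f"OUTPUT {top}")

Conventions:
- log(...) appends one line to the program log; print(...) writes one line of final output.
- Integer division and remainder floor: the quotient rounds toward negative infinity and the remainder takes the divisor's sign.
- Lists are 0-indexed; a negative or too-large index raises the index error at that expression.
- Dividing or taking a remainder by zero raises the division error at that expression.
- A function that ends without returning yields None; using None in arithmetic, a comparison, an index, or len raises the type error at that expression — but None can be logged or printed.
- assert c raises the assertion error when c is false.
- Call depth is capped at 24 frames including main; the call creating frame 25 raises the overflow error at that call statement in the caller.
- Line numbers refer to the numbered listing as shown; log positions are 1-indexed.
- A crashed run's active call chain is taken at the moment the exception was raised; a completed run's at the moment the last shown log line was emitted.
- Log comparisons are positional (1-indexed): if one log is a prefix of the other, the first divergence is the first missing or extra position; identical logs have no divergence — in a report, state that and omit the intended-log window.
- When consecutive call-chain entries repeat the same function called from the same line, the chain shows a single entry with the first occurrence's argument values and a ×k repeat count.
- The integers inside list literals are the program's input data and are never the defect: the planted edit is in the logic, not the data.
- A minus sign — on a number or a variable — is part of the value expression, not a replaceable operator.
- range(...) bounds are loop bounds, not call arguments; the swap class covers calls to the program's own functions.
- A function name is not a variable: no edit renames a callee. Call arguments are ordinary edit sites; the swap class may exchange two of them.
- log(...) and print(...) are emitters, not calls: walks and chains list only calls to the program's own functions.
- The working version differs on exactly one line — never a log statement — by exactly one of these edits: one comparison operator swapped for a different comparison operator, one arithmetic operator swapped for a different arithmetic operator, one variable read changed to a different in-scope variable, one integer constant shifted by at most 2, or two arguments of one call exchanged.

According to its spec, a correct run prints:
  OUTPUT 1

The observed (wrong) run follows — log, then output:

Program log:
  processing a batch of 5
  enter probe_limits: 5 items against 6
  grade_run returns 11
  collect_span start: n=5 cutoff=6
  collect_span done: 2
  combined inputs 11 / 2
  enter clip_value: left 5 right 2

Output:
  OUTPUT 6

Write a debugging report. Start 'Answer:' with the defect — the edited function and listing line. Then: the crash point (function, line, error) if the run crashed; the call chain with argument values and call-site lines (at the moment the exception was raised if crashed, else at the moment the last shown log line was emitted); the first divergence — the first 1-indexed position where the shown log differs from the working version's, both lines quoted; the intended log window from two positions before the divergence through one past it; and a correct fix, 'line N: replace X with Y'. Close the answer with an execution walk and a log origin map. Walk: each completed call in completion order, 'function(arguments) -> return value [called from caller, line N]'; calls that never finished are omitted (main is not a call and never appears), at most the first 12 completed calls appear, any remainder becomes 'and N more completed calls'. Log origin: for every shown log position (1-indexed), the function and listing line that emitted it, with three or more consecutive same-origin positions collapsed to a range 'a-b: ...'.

Answer: the defect is in main at line 44.
Key observation: Every logged value matches the working version; the printed result is what differs.
Call chain: main -> clip_value(5, 2) (called at line 43).
First divergence: none — the logs agree in full.
Execution walk:
  grade_run([6, -2, 11, -5, 11]) -> 11  [called from probe_limits, line 26]
  collect_span([6, -2, 11, -5, 11], 6) -> 2  [called from probe_limits, line 27]
  probe_limits([6, -2, 11, -5, 11], 6) -> 5  [called from main, line 42]
  clip_value(5, 2) -> 1  [called from main, line 43]
Log line origins:
  1: logged in main at line 41
  2: logged in probe_limits at line 25
  3: logged in grade_run at line 6
  4: logged in collect_span at line 10
  5: logged in collect_span at line 15
  6: logged in probe_limits at line 28
  7: logged in clip_value at line 33
A correct fix: line 44: replace `top` with `mid`.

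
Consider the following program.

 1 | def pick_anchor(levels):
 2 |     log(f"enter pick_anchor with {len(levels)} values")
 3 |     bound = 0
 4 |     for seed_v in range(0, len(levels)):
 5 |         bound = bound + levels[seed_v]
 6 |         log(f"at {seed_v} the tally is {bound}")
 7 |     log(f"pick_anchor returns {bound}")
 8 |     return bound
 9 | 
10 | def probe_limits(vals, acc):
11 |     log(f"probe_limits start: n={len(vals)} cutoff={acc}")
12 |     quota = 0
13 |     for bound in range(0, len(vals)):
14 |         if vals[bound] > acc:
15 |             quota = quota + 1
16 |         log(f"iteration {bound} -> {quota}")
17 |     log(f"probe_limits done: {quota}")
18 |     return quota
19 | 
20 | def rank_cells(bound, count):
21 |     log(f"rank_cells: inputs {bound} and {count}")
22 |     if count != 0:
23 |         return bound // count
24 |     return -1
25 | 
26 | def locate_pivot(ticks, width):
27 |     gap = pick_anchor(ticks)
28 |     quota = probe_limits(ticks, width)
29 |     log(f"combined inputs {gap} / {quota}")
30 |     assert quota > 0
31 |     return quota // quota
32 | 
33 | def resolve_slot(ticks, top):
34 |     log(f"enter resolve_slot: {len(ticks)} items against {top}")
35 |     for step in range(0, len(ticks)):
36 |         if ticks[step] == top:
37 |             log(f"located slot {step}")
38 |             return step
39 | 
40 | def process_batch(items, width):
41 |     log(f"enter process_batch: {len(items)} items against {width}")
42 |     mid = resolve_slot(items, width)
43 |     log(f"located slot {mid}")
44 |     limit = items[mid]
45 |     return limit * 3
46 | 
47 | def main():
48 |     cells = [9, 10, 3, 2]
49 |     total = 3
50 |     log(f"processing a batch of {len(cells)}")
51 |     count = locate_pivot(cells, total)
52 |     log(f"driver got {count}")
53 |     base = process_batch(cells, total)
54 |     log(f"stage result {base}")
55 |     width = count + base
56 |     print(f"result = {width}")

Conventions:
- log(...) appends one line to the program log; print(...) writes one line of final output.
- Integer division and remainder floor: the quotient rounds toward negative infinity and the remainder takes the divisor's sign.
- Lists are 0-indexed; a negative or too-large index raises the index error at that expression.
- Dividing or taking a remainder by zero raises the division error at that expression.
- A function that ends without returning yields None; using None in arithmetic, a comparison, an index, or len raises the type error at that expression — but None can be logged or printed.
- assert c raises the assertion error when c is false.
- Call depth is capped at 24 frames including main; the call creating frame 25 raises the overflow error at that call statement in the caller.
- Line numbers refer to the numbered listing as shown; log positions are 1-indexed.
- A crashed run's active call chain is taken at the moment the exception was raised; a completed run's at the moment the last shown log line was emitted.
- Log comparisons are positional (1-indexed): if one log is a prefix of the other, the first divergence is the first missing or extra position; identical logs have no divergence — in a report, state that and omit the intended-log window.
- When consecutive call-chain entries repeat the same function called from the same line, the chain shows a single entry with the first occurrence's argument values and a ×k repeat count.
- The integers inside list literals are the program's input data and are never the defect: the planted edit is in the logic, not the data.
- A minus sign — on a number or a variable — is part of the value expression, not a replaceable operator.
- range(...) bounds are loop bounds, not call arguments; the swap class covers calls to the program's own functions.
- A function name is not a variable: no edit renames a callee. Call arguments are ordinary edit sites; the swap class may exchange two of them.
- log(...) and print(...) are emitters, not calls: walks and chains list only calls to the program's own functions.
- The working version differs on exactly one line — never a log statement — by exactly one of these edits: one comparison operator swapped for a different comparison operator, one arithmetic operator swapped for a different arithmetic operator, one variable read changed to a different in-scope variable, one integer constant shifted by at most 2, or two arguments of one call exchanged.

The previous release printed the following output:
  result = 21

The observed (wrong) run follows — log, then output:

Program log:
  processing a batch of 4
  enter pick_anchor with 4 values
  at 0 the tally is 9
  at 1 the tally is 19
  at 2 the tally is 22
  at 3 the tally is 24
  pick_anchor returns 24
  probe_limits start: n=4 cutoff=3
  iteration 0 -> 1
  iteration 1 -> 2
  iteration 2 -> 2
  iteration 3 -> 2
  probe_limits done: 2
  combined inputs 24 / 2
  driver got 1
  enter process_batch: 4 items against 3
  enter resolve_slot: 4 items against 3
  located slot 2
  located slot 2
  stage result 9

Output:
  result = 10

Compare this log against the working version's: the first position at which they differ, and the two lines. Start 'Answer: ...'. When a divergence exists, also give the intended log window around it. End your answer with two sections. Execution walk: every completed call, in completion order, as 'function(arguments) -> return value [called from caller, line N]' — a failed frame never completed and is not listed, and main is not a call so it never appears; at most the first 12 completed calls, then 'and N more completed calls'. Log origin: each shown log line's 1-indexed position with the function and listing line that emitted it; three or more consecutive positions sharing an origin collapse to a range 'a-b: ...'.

Answer: position 15; shown 'driver got 1' vs intended 'driver got 12'.
Intended log window:
  13: probe_limits done: 2
  14: combined inputs 24 / 2
  15: driver got 12
  16: enter process_batch: 4 items against 3
Execution walk:
  pick_anchor([9, 10, 3, 2]) -> 24  [called from locate_pivot, line 27]
  probe_limits([9, 10, 3, 2], 3) -> 2  [called from locate_pivot, line 28]
  locate_pivot([9, 10, 3, 2], 3) -> 1  [called from main, line 51]
  resolve_slot([9, 10, 3, 2], 3) -> 2  [called from process_batch, line 42]
  process_batch([9, 10, 3, 2], 3) -> 9  [called from main, line 53]
Log origins:
  1: emitted by main (line 50)
  2: emitted by pick_anchor (line 2)
  3-6: emitted by pick_anchor (line 6)
  7: emitted by pick_anchor (line 7)
  8: emitted by probe_limits (line 11)
  9-12: emitted by probe_limits (line 16)
  13: emitted by probe_limits (line 17)
  14: emitted by locate_pivot (line 29)
  15: emitted by main (line 52)
  16: emitted by process_batch (line 41)
  17: emitted by resolve_slot (line 34)
  18: emitted by resolve_slot (line 37)
  19: emitted by process_batch (line 43)
  20: emitted by main (line 54)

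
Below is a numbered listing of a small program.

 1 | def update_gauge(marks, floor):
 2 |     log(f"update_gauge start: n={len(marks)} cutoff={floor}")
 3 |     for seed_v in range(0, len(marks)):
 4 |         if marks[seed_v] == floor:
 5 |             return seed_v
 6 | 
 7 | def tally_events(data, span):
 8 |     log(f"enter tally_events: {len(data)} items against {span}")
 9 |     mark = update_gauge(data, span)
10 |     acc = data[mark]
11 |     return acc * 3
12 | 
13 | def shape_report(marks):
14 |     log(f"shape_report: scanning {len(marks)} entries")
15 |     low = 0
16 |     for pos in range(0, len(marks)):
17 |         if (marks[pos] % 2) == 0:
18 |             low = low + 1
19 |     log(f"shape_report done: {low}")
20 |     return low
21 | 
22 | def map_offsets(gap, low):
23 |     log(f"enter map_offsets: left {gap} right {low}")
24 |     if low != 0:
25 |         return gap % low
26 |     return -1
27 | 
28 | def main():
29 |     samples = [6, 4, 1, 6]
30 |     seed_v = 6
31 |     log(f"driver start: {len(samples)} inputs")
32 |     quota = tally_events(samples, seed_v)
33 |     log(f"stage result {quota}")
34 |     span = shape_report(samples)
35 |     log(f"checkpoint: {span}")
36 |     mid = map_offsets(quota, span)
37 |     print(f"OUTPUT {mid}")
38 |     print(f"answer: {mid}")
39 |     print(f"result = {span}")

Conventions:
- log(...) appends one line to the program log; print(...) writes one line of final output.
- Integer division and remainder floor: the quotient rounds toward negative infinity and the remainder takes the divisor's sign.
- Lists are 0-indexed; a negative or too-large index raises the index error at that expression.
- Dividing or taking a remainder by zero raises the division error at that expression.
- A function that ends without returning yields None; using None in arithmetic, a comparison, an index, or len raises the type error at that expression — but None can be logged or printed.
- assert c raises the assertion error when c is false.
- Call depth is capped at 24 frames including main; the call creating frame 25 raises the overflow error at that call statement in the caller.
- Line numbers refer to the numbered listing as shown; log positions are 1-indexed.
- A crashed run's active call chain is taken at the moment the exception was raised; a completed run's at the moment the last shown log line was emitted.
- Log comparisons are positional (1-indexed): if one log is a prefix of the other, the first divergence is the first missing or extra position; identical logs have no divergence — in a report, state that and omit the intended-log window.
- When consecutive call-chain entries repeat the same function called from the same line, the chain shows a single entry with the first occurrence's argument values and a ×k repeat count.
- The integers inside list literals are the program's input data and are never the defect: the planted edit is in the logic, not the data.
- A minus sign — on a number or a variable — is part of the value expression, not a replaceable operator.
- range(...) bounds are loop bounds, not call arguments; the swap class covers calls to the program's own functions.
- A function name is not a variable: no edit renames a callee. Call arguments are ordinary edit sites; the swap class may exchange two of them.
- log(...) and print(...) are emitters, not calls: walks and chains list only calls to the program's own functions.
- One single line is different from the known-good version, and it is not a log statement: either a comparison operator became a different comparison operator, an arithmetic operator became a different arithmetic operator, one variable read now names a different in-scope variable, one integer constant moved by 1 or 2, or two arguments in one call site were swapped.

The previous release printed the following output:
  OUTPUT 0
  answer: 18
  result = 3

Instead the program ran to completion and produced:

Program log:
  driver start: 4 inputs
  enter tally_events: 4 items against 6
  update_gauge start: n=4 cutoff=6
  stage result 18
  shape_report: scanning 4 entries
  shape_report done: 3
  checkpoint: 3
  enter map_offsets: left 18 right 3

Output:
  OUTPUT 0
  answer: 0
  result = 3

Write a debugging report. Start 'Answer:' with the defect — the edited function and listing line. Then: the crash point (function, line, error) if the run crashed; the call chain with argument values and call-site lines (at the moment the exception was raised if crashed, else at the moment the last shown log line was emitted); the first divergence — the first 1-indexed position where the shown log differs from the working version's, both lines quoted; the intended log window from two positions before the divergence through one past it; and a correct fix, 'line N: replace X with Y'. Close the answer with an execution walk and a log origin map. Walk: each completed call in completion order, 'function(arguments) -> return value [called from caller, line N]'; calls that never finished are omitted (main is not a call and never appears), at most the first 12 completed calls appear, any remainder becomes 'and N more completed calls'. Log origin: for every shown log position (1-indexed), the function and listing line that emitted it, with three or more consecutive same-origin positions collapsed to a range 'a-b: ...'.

Answer: the defect is in main at line 38.
Key observation: Every logged value matches the working version; the printed result is what differs.
Call chain: main -> map_offsets(18, 3) (called at line 36).
First divergence: there is none — every log position agrees.
Execution walk:
  update_gauge([6, 4, 1, 6], 6) -> 0  [called from tally_events, line 9]
  tally_events([6, 4, 1, 6], 6) -> 18  [called from main, line 32]
  shape_report([6, 4, 1, 6]) -> 3  [called from main, line 34]
  map_offsets(18, 3) -> 0  [called from main, line 36]
Log line origins:
  1: emitted by main (line 31)
  2: emitted by tally_events (line 8)
  3: emitted by update_gauge (line 2)
  4: emitted by main (line 33)
  5: emitted by shape_report (line 14)
  6: emitted by shape_report (line 19)
  7: emitted by main (line 35)
  8: emitted by map_offsets (line 23)
A correct fix: line 38: replace `mid` with `quota`.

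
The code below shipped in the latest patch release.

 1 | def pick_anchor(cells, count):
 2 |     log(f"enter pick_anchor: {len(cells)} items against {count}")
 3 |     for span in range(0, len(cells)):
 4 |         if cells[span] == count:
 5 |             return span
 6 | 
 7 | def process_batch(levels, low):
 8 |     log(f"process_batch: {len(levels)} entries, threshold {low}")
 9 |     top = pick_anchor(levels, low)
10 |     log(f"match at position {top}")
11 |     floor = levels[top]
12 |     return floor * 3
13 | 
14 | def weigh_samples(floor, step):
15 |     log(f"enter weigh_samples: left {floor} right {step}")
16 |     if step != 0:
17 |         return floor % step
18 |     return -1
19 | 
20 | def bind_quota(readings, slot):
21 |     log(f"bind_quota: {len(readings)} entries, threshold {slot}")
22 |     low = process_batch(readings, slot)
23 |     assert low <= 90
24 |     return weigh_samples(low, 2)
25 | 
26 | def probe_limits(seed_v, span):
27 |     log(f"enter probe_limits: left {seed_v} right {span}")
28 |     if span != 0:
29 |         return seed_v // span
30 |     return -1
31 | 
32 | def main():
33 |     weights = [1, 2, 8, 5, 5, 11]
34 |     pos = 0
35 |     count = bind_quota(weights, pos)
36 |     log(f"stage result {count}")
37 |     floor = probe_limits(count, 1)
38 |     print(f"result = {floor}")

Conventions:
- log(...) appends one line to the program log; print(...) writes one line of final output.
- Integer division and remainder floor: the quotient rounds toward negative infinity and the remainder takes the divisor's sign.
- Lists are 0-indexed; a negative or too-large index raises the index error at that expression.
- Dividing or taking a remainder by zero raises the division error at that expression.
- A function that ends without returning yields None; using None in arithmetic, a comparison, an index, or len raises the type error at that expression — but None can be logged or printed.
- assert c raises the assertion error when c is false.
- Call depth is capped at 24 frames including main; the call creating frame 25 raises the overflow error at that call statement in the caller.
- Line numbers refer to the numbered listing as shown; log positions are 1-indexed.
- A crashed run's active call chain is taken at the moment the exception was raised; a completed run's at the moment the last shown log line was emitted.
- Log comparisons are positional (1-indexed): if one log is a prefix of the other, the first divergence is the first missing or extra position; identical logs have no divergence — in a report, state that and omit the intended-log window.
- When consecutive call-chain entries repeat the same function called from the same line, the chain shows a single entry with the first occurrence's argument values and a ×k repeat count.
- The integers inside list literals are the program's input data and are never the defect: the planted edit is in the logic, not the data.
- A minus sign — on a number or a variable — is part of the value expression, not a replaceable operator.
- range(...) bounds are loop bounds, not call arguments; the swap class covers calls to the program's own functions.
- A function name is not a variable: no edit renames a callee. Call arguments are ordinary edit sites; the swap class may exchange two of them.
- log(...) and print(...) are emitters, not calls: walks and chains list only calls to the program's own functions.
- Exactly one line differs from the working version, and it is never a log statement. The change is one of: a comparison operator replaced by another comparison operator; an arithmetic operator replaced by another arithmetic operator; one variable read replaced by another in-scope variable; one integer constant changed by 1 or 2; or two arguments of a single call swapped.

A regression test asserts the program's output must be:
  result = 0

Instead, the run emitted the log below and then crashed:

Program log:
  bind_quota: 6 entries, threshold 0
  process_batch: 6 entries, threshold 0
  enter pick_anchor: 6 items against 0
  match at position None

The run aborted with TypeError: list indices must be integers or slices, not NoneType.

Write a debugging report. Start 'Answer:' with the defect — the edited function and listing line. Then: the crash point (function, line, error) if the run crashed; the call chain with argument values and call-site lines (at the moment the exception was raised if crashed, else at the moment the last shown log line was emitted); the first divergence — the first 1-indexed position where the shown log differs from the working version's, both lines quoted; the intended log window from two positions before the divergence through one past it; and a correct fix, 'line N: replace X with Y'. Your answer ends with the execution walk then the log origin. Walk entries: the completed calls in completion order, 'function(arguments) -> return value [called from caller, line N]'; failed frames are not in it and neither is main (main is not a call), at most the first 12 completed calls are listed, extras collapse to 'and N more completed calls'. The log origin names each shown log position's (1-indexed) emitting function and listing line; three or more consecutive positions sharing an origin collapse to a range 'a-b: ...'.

Answer: the defect is in main at line 34.
Key observation: Log line 1 is where behavior first shows: 'bind_quota: 6 entries, threshold 0' appears instead of 'bind_quota: 6 entries, threshold 2'.
Crash: process_batch, line 11, TypeError.
Call chain: main -> bind_quota([1, 2, 8, 5, 5, 11], 0) (called at line 35) -> process_batch([1, 2, 8, 5, 5, 11], 0) (called at line 22).
First divergence: at position 1 the run shows 'bind_quota: 6 entries, threshold 0' where the working version logs 'bind_quota: 6 entries, threshold 2'.
Intended log window:
  1: bind_quota: 6 entries, threshold 2
  2: process_batch: 6 entries, threshold 2
Execution walk:
  pick_anchor([1, 2, 8, 5, 5, 11], 0) -> None  [called from process_batch, line 9]
Origin of each log line:
  1 — bind_quota, line 21
  2 — process_batch, line 8
  3 — pick_anchor, line 2
  4 — process_batch, line 10
A correct fix: line 34: replace `0` with `2`.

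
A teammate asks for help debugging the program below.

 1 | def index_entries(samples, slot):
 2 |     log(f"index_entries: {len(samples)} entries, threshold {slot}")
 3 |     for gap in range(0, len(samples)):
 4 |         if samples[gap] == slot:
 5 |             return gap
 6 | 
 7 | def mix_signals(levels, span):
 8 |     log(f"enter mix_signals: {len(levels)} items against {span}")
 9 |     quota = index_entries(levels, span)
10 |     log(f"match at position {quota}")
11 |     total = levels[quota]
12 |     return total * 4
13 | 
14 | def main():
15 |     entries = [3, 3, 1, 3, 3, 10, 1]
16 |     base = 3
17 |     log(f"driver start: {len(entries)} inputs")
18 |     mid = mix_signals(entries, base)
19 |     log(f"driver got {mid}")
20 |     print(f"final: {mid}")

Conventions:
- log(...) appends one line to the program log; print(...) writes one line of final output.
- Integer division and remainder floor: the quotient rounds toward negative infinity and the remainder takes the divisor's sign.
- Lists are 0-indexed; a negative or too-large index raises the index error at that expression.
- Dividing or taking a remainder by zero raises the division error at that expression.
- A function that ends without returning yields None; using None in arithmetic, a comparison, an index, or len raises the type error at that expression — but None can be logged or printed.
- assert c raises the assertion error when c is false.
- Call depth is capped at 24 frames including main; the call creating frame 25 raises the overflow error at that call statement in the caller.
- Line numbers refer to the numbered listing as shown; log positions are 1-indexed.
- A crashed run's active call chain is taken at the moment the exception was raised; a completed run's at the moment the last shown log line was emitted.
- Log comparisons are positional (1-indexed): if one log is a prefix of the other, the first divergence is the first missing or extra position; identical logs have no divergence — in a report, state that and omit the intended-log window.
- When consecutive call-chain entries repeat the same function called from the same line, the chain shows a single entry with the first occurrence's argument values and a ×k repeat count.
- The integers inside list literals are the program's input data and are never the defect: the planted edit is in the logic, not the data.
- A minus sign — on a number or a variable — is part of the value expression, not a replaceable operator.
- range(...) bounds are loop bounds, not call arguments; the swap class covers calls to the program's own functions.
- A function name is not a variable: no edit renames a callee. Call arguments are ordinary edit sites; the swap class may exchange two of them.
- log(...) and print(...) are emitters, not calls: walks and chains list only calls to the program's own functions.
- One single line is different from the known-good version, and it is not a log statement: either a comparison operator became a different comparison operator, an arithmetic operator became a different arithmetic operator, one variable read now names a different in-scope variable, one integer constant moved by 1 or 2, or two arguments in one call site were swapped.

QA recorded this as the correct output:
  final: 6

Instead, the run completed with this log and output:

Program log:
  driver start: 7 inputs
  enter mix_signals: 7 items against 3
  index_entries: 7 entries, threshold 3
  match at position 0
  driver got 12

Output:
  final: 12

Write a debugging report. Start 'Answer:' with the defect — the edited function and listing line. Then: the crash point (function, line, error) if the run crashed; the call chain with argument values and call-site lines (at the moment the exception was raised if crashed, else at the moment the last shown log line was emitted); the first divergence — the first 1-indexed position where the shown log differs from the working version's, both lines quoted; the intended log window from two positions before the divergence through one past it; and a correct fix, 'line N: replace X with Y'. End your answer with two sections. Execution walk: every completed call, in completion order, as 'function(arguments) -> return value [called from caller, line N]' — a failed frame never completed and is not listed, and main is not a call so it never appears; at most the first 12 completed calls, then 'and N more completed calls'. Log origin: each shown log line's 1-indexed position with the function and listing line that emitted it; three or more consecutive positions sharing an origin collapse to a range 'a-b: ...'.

Answer: the defect is in mix_signals at line 12.
The tell: The log first diverges at position 5: the faulty run prints 'driver got 12' where the working version prints 'driver got 6'.
Call chain: main.
First divergence: at position 5 the run shows 'driver got 12' where the working version logs 'driver got 6'.
Intended log window:
  3: index_entries: 7 entries, threshold 3
  4: match at position 0
  5: driver got 6
Execution walk:
  index_entries([3, 3, 1, 3, 3, 10, 1], 3) -> 0  [called from mix_signals, line 9]
  mix_signals([3, 3, 1, 3, 3, 10, 1], 3) -> 12  [called from main, line 18]
Log origin:
  1 — main, line 17
  2 — mix_signals, line 8
  3 — index_entries, line 2
  4 — mix_signals, line 10
  5 — main, line 19
A correct fix: line 12: replace `4` with `2`.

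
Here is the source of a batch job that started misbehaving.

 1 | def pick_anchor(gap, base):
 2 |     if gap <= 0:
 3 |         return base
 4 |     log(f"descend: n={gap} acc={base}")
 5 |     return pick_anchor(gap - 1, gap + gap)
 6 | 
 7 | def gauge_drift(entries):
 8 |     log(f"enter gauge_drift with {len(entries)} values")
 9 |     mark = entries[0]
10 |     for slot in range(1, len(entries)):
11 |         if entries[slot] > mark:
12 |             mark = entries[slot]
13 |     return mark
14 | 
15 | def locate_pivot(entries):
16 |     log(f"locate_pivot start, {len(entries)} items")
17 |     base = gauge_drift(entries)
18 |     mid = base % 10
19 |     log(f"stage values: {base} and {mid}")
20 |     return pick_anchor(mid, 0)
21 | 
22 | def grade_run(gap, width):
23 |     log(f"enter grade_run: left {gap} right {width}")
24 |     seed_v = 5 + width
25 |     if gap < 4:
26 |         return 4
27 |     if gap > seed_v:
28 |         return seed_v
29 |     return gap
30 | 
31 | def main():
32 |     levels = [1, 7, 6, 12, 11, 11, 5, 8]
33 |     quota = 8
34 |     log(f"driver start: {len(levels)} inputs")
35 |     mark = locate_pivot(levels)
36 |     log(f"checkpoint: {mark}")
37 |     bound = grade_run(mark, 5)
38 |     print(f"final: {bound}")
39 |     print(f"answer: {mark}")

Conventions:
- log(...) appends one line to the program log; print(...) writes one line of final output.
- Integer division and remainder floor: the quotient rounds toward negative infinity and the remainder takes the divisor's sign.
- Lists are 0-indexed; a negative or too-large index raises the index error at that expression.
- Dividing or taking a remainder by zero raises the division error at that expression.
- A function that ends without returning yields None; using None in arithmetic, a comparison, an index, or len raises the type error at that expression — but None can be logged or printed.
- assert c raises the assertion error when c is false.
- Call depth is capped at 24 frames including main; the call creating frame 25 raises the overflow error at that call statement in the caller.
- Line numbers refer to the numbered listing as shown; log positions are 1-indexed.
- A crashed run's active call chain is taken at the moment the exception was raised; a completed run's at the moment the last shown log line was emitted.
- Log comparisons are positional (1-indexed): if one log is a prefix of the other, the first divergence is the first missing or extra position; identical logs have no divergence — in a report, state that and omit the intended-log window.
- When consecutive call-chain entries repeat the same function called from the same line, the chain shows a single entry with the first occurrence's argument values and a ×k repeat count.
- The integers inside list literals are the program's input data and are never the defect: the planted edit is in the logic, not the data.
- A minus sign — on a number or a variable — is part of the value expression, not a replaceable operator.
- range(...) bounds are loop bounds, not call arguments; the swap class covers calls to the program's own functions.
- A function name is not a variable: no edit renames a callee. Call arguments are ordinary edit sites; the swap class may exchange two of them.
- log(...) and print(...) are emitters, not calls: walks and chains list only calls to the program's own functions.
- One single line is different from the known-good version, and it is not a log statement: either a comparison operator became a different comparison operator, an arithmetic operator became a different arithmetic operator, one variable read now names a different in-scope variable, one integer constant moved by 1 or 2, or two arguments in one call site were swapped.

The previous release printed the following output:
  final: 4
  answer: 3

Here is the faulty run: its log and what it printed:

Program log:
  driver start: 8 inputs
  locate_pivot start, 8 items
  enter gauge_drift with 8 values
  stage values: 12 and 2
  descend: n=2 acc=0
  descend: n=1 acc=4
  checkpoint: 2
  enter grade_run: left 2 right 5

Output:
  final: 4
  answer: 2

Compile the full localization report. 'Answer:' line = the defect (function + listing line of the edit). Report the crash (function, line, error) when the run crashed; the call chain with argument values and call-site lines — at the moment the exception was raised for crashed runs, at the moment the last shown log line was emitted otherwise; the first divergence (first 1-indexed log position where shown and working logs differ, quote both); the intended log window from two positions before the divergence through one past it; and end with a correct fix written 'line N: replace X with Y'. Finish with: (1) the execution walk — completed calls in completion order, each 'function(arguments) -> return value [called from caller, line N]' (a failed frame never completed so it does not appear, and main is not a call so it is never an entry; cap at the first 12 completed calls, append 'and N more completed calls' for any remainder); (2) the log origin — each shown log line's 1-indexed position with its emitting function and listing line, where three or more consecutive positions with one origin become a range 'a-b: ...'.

Answer: the defect is in pick_anchor at line 5.
Key observation: The earliest visible damage is log position 6 — 'descend: n=1 acc=4' rather than the intended 'descend: n=1 acc=2'.
Call chain: main -> grade_run(2, 5) (called at line 37).
First divergence: position 6 — shown 'descend: n=1 acc=4', intended 'descend: n=1 acc=2'.
Intended log window:
  4: stage values: 12 and 2
  5: descend: n=2 acc=0
  6: descend: n=1 acc=2
  7: checkpoint: 3
Execution walk:
  gauge_drift([1, 7, 6, 12, 11, 11, 5, 8]) -> 12  [called from locate_pivot, line 17]
  pick_anchor(0, 2) -> 2  [called from pick_anchor, line 5]
  pick_anchor(1, 4) -> 2  [called from pick_anchor, line 5]
  pick_anchor(2, 0) -> 2  [called from locate_pivot, line 20]
  locate_pivot([1, 7, 6, 12, 11, 11, 5, 8]) -> 2  [called from main, line 35]
  grade_run(2, 5) -> 4  [called from main, line 37]
Log origin:
  1 — main, line 34
  2 — locate_pivot, line 16
  3 — gauge_drift, line 8
  4 — locate_pivot, line 19
  5 — pick_anchor, line 4
  6 — pick_anchor, line 4
  7 — main, line 36
  8 — grade_run, line 23
A correct fix: line 5: replace `gap + gap` with `base + gap`.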